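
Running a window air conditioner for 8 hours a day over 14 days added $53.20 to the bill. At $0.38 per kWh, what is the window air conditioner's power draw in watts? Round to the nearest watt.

1250 W

Energy = $53.20 ÷ $0.38/kWh = 140 kWh
Runtime = 8 h/day × 14 days = 112 h
Power = 140 kWh ÷ 112 h = 1.25 kW = 1250 W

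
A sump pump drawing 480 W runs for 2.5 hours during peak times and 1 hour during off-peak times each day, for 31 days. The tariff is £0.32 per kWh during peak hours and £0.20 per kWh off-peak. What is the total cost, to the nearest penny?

£14.88

Peak energy = 0.48 kW × 2.5 h × 31 = 37.2 kWh
Off-peak energy = 0.48 kW × 1 h × 31 = 14.88 kWh
Cost = 37.2 × £0.32 + 14.88 × £0.20 = £11.904 + £2.976 = £14.88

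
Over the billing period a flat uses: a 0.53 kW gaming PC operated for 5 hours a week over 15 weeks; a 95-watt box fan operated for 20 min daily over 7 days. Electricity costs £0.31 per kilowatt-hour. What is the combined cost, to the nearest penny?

£12.39

gaming PC: Runtime = 5 h/week × 15 weeks = 75 h
gaming PC: 0.53 kW × 75 h = 39.75 kWh
box fan: Runtime = 20 min × 7 = 140 min = 2.333333… h
box fan: 0.095 kW × 2.333333… h = 0.221666… kWh
Total energy = 39.971666… kWh
Cost = 39.971666… × £0.31 = £12.39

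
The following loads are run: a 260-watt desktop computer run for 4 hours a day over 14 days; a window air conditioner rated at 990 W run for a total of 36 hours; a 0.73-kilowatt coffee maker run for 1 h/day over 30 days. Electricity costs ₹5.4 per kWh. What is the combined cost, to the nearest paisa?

desktop computer: Runtime = 4 h/day × 14 days = 56 h
desktop computer: 0.26 kW × 56 h = 14.56 kWh
window air conditioner: 0.99 kW × 36 h = 35.64 kWh
coffee maker: Runtime = 1 h/day × 30 days = 30 h
coffee maker: 0.73 kW × 30 h = 21.9 kWh
Total energy = 72.1 kWh
Cost = 72.1 × ₹5.4 = ₹389.34

₹389.34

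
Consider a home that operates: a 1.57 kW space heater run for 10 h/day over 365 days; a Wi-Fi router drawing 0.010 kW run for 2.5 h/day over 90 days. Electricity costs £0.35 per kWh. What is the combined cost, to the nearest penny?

space heater: Runtime = 10 h/day × 365 days = 3650 h
space heater: 1.57 kW × 3650 h = 5730.5 kWh
Wi-Fi router: Runtime = 2.5 h/day × 90 days = 225 h
Wi-Fi router: 0.01 kW × 225 h = 2.25 kWh
Total energy = 5732.75 kWh
Cost = 5732.75 × £0.35 = £2006.46

£2006.46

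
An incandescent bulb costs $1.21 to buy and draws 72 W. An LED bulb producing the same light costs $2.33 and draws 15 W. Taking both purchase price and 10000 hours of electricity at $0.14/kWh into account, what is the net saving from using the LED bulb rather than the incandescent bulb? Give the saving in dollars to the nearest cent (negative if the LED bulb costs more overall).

incandescent bulb: $1.21 + (72/1000) kW × 10000 h × $0.14 = $1.21 + $100.8 = $102.01
LED bulb: $2.33 + (15/1000) kW × 10000 h × $0.14 = $2.33 + $21 = $23.33
Saving = $102.01 − $23.33 = $78.68

$78.68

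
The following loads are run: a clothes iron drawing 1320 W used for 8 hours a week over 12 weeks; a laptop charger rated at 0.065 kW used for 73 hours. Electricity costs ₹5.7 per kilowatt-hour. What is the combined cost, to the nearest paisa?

clothes iron: Runtime = 8 h/week × 12 weeks = 96 h
clothes iron: 1.32 kW × 96 h = 126.72 kWh
laptop charger: 0.065 kW × 73 h = 4.745 kWh
Total energy = 131.465 kWh
Cost = 131.465 × ₹5.7 = ₹749.35

₹749.35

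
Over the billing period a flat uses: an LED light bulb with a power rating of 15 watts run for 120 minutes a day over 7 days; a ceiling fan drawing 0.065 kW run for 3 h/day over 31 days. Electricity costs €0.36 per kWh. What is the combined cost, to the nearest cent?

€2.25

LED light bulb: Runtime = 120 min × 7 = 840 min = 14 h
LED light bulb: 0.015 kW × 14 h = 0.21 kWh
ceiling fan: Runtime = 3 h/day × 31 days = 93 h
ceiling fan: 0.065 kW × 93 h = 6.045 kWh
Total energy = 6.255 kWh
Cost = 6.255 × €0.36 = €2.25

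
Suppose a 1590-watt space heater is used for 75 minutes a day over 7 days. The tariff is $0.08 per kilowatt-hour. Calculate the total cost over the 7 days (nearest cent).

Runtime = 75 min × 7 = 525 min = 8.75 h
Energy = 1.59 kW × 8.75 h = 13.9125 kWh
Cost = 13.9125 kWh × $0.08/kWh = $1.11

$1.11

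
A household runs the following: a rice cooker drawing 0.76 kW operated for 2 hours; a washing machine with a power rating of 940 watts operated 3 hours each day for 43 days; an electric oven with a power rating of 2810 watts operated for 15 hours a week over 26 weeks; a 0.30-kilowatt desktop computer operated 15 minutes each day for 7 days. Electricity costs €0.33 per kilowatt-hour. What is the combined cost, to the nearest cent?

rice cooker: 0.76 kW × 2 h = 1.52 kWh
washing machine: Runtime = 3 h/day × 43 days = 129 h
washing machine: 0.94 kW × 129 h = 121.26 kWh
electric oven: Runtime = 15 h/week × 26 weeks = 390 h
electric oven: 2.81 kW × 390 h = 1095.9 kWh
desktop computer: Runtime = 15 min × 7 = 105 min = 1.75 h
desktop computer: 0.3 kW × 1.75 h = 0.525 kWh
Total energy = 1219.205 kWh
Cost = 1219.205 × €0.33 = €402.34

€402.34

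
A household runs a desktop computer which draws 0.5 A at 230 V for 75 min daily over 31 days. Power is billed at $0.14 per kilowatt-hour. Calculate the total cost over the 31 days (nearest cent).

$0.62

Power = 0.5 A × 230 V = 115 W = 0.115 kW
Runtime = 75 min × 31 = 2325 min = 38.75 h
Energy = 0.115 kW × 38.75 h = 4.45625 kWh
Cost = 4.45625 kWh × $0.14/kWh = $0.62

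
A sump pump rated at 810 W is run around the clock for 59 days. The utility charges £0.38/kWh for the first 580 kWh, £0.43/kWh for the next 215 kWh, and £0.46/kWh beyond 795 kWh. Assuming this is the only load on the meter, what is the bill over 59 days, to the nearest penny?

£474.75

Runtime = 24 h × 59 = 1416 h
Energy = 0.81 kW × 1416 h = 1146.96 kWh
Tier 1 (0–580 kWh): 580 × £0.38 = £220.4
Tier 2 (580–795 kWh): 215 × £0.43 = £92.45
Above 795 kWh: 351.96 × £0.46 = £161.9016
Bill = £474.75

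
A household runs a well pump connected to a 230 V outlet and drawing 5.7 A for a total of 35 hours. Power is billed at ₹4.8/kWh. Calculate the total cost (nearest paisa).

₹220.25

Power = 5.7 A × 230 V = 1311 W = 1.311 kW
Energy = 1.311 kW × 35 h = 45.885 kWh
Cost = 45.885 kWh × ₹4.8/kWh = ₹220.25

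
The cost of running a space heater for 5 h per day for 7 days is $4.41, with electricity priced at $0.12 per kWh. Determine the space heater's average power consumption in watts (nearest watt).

Energy = $4.41 ÷ $0.12/kWh = 36.75 kWh
Runtime = 5 h/day × 7 days = 35 h
Power = 36.75 kWh ÷ 35 h = 1.05 kW = 1050 W

1050 W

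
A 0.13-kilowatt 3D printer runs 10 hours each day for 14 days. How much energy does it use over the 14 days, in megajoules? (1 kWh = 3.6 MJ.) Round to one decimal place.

Runtime = 10 h/day × 14 days = 140 h
Energy = 0.13 kW × 140 h = 18.2 kWh
= 18.2 × 3.6 MJ = 65.5 MJ

65.5 MJ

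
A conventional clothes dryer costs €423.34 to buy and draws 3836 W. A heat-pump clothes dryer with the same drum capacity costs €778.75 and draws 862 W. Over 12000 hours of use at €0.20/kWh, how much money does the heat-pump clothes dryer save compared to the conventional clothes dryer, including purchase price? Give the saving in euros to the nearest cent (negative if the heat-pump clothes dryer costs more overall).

conventional clothes dryer: €423.34 + (3836/1000) kW × 12000 h × €0.20 = €423.34 + €9206.4 = €9629.74
heat-pump clothes dryer: €778.75 + (862/1000) kW × 12000 h × €0.20 = €778.75 + €2068.8 = €2847.55
Saving = €9629.74 − €2847.55 = €6782.19

€6782.19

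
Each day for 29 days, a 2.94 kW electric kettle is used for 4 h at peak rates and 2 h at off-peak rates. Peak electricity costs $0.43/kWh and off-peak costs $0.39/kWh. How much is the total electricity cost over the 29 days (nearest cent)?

Peak energy = 2.94 kW × 4 h × 29 = 341.04 kWh
Off-peak energy = 2.94 kW × 2 h × 29 = 170.52 kWh
Cost = 341.04 × $0.43 + 170.52 × $0.39 = $146.6472 + $66.5028 = $213.15

$213.15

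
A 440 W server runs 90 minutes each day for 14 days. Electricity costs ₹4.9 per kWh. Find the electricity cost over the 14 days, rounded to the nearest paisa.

₹45.28

Runtime = 90 min × 14 = 1260 min = 21 h
Energy = 0.44 kW × 21 h = 9.24 kWh
Cost = 9.24 kWh × ₹4.9/kWh = ₹45.28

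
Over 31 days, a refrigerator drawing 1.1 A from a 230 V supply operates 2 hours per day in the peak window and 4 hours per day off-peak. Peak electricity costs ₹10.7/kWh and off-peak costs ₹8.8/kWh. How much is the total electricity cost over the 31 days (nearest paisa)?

Power = 1.1 A × 230 V = 253 W = 0.253 kW
Peak energy = 0.253 kW × 2 h × 31 = 15.686 kWh
Off-peak energy = 0.253 kW × 4 h × 31 = 31.372 kWh
Cost = 15.686 × ₹10.7 + 31.372 × ₹8.8 = ₹167.8402 + ₹276.0736 = ₹443.91

₹443.91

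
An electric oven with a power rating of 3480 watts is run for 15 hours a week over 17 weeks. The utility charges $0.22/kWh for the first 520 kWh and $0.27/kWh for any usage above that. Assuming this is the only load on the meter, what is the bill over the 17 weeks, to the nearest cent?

Runtime = 15 h/week × 17 weeks = 255 h
Energy = 3.48 kW × 255 h = 887.4 kWh
Tier 1 (0–520 kWh): 520 × $0.22 = $114.4
Above 520 kWh: 367.4 × $0.27 = $99.198
Bill = $213.60

$213.60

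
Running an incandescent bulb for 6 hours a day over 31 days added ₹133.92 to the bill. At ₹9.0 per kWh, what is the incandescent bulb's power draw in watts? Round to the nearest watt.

80 W

Energy = ₹133.92 ÷ ₹9.0/kWh = 14.88 kWh
Runtime = 6 h/day × 31 days = 186 h
Power = 14.88 kWh ÷ 186 h = 0.08 kW = 80 W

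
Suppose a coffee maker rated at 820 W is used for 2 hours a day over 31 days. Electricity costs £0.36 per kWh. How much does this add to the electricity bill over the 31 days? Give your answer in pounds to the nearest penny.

Runtime = 2 h/day × 31 days = 62 h
Energy = 0.82 kW × 62 h = 50.84 kWh
Cost = 50.84 kWh × £0.36/kWh = £18.30

£18.30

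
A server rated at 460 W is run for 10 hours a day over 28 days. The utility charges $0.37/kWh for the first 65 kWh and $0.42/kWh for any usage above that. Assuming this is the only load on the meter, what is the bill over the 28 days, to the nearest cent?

Runtime = 10 h/day × 28 days = 280 h
Energy = 0.46 kW × 280 h = 128.8 kWh
Tier 1 (0–65 kWh): 65 × $0.37 = $24.05
Above 65 kWh: 63.8 × $0.42 = $26.796
Bill = $50.85

$50.85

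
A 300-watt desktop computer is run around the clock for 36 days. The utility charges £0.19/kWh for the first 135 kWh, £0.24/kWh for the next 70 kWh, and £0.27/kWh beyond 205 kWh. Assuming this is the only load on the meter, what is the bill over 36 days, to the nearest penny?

Runtime = 24 h × 36 = 864 h
Energy = 0.3 kW × 864 h = 259.2 kWh
Tier 1 (0–135 kWh): 135 × £0.19 = £25.65
Tier 2 (135–205 kWh): 70 × £0.24 = £16.8
Above 205 kWh: 54.2 × £0.27 = £14.634
Bill = £57.08

£57.08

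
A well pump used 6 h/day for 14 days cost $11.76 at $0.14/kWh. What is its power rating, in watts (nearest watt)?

1000 W

Energy = $11.76 ÷ $0.14/kWh = 84 kWh
Runtime = 6 h/day × 14 days = 84 h
Power = 84 kWh ÷ 84 h = 1 kW = 1000 W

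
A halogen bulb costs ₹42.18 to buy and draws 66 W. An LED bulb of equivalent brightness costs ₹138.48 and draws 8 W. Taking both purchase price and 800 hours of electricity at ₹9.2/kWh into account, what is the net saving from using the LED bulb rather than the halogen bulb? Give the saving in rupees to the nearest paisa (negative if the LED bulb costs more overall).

halogen bulb: ₹42.18 + (66/1000) kW × 800 h × ₹9.2 = ₹42.18 + ₹485.76 = ₹527.94
LED bulb: ₹138.48 + (8/1000) kW × 800 h × ₹9.2 = ₹138.48 + ₹58.88 = ₹197.36
Saving = ₹527.94 − ₹197.36 = ₹330.58

₹330.58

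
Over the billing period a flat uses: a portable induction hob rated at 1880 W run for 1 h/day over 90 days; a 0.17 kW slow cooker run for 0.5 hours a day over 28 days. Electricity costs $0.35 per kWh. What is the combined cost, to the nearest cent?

$60.05

portable induction hob: Runtime = 1 h/day × 90 days = 90 h
portable induction hob: 1.88 kW × 90 h = 169.2 kWh
slow cooker: Runtime = 0.5 h/day × 28 days = 14 h
slow cooker: 0.17 kW × 14 h = 2.38 kWh
Total energy = 171.58 kWh
Cost = 171.58 × $0.35 = $60.05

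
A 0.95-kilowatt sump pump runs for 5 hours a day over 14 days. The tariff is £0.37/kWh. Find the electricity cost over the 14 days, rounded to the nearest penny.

Runtime = 5 h/day × 14 days = 70 h
Energy = 0.95 kW × 70 h = 66.5 kWh
Cost = 66.5 kWh × £0.37/kWh = £24.61

£24.61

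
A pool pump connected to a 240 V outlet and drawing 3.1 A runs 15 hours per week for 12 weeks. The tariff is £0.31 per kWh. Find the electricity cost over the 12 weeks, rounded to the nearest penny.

£41.52

Power = 3.1 A × 240 V = 744 W = 0.744 kW
Runtime = 15 h/week × 12 weeks = 180 h
Energy = 0.744 kW × 180 h = 133.92 kWh
Cost = 133.92 kWh × £0.31/kWh = £41.52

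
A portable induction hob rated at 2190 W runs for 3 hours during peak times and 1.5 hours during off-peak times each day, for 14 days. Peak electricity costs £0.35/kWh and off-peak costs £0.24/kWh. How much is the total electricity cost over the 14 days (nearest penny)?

Peak energy = 2.19 kW × 3 h × 14 = 91.98 kWh
Off-peak energy = 2.19 kW × 1.5 h × 14 = 45.99 kWh
Cost = 91.98 × £0.35 + 45.99 × £0.24 = £32.193 + £11.0376 = £43.23

£43.23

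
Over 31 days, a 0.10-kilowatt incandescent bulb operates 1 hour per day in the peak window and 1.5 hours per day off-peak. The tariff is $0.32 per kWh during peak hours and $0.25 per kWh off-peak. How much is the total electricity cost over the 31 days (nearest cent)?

Peak energy = 0.1 kW × 1 h × 31 = 3.1 kWh
Off-peak energy = 0.1 kW × 1.5 h × 31 = 4.65 kWh
Cost = 3.1 × $0.32 + 4.65 × $0.25 = $0.992 + $1.1625 = $2.15

$2.15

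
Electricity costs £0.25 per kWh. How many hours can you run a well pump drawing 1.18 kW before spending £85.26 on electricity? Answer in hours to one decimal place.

Energy available = £85.26 ÷ £0.25/kWh = 341.04 kWh
Hours = 341.04 kWh ÷ 1.18 kW = 289.0 h

289.0 h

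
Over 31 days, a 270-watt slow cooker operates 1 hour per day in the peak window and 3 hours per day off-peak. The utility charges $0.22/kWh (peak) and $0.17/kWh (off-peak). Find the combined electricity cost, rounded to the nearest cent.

Peak energy = 0.27 kW × 1 h × 31 = 8.37 kWh
Off-peak energy = 0.27 kW × 3 h × 31 = 25.11 kWh
Cost = 8.37 × $0.22 + 25.11 × $0.17 = $1.8414 + $4.2687 = $6.11

$6.11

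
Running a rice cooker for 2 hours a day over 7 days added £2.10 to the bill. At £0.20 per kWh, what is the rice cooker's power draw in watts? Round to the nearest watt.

750 W

Energy = £2.10 ÷ £0.20/kWh = 10.5 kWh
Runtime = 2 h/day × 7 days = 14 h
Power = 10.5 kWh ÷ 14 h = 0.75 kW = 750 W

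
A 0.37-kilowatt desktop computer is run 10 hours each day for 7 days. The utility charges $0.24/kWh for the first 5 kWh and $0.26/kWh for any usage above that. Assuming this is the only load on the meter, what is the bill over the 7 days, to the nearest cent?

Runtime = 10 h/day × 7 days = 70 h
Energy = 0.37 kW × 70 h = 25.9 kWh
Tier 1 (0–5 kWh): 5 × $0.24 = $1.2
Above 5 kWh: 20.9 × $0.26 = $5.434
Bill = $6.63

$6.63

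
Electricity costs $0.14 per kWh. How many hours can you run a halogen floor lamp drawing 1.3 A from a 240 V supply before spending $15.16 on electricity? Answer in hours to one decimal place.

Power = 1.3 A × 240 V = 312 W = 0.312 kW
Energy available = $15.16 ÷ $0.14/kWh = 108.2857 kWh
Hours = 108.2857 kWh ÷ 0.312 kW = 347.1 h

347.1 h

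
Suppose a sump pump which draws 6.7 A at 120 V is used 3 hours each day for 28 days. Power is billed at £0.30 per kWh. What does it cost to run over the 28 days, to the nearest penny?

Power = 6.7 A × 120 V = 804 W = 0.804 kW
Runtime = 3 h/day × 28 days = 84 h
Energy = 0.804 kW × 84 h = 67.536 kWh
Cost = 67.536 kWh × £0.30/kWh = £20.26

£20.26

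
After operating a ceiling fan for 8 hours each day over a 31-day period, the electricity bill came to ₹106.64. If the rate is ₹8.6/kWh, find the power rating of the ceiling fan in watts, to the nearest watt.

Energy = ₹106.64 ÷ ₹8.6/kWh = 12.4 kWh
Runtime = 8 h/day × 31 days = 248 h
Power = 12.4 kWh ÷ 248 h = 0.05 kW = 50 W

50 W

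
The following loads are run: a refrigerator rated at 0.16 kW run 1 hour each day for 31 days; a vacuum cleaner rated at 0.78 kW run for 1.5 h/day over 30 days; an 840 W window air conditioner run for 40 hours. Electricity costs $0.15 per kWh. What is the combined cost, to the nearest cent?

$11.05

refrigerator: Runtime = 1 h/day × 31 days = 31 h
refrigerator: 0.16 kW × 31 h = 4.96 kWh
vacuum cleaner: Runtime = 1.5 h/day × 30 days = 45 h
vacuum cleaner: 0.78 kW × 45 h = 35.1 kWh
window air conditioner: 0.84 kW × 40 h = 33.6 kWh
Total energy = 73.66 kWh
Cost = 73.66 × $0.15 = $11.05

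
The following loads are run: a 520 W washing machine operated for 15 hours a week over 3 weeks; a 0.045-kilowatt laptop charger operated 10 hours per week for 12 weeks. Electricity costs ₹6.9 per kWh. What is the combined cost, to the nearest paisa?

washing machine: Runtime = 15 h/week × 3 weeks = 45 h
washing machine: 0.52 kW × 45 h = 23.4 kWh
laptop charger: Runtime = 10 h/week × 12 weeks = 120 h
laptop charger: 0.045 kW × 120 h = 5.4 kWh
Total energy = 28.8 kWh
Cost = 28.8 × ₹6.9 = ₹198.72

₹198.72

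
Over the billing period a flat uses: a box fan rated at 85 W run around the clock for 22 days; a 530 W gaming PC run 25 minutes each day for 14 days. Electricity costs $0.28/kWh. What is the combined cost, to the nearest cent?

box fan: Runtime = 24 h × 22 = 528 h
box fan: 0.085 kW × 528 h = 44.88 kWh
gaming PC: Runtime = 25 min × 14 = 350 min = 5.833333… h
gaming PC: 0.53 kW × 5.833333… h = 3.091666… kWh
Total energy = 47.971666… kWh
Cost = 47.971666… × $0.28 = $13.43

$13.43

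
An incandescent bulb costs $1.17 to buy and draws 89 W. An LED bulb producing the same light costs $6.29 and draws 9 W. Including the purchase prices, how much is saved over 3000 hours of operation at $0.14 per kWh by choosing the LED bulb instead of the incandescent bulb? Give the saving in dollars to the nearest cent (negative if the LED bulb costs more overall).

incandescent bulb: $1.17 + (89/1000) kW × 3000 h × $0.14 = $1.17 + $37.38 = $38.55
LED bulb: $6.29 + (9/1000) kW × 3000 h × $0.14 = $6.29 + $3.78 = $10.07
Saving = $38.55 − $10.07 = $28.48

$28.48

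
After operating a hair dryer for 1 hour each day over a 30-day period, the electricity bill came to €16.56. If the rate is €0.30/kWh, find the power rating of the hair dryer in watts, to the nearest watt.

1840 W

Energy = €16.56 ÷ €0.30/kWh = 55.2 kWh
Runtime = 1 h/day × 30 days = 30 h
Power = 55.2 kWh ÷ 30 h = 1.84 kW = 1840 W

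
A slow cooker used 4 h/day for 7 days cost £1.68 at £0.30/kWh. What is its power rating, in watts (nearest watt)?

Energy = £1.68 ÷ £0.30/kWh = 5.6 kWh
Runtime = 4 h/day × 7 days = 28 h
Power = 5.6 kWh ÷ 28 h = 0.2 kW = 200 W

200 W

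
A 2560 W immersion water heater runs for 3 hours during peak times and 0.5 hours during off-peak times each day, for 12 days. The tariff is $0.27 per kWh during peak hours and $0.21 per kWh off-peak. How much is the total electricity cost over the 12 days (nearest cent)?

Peak energy = 2.56 kW × 3 h × 12 = 92.16 kWh
Off-peak energy = 2.56 kW × 0.5 h × 12 = 15.36 kWh
Cost = 92.16 × $0.27 + 15.36 × $0.21 = $24.8832 + $3.2256 = $28.11

$28.11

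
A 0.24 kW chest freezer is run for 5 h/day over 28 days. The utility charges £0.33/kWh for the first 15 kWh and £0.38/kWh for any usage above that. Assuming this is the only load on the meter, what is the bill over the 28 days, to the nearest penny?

Runtime = 5 h/day × 28 days = 140 h
Energy = 0.24 kW × 140 h = 33.6 kWh
Tier 1 (0–15 kWh): 15 × £0.33 = £4.95
Above 15 kWh: 18.6 × £0.38 = £7.068
Bill = £12.02

£12.02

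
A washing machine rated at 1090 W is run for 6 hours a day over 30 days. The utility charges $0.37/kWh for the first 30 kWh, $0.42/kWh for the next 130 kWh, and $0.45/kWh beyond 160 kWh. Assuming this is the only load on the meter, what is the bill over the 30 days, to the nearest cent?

$81.99

Runtime = 6 h/day × 30 days = 180 h
Energy = 1.09 kW × 180 h = 196.2 kWh
Tier 1 (0–30 kWh): 30 × $0.37 = $11.1
Tier 2 (30–160 kWh): 130 × $0.42 = $54.6
Above 160 kWh: 36.2 × $0.45 = $16.29
Bill = $81.99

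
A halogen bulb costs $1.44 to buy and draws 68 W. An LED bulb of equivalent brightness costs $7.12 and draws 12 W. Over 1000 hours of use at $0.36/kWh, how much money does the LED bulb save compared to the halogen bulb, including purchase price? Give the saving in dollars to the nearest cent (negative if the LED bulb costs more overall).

halogen bulb: $1.44 + (68/1000) kW × 1000 h × $0.36 = $1.44 + $24.48 = $25.92
LED bulb: $7.12 + (12/1000) kW × 1000 h × $0.36 = $7.12 + $4.32 = $11.44
Saving = $25.92 − $11.44 = $14.48

$14.48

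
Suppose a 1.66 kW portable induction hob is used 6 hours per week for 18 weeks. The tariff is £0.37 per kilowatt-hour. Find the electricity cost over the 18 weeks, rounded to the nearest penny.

Runtime = 6 h/week × 18 weeks = 108 h
Energy = 1.66 kW × 108 h = 179.28 kWh
Cost = 179.28 kWh × £0.37/kWh = £66.33

£66.33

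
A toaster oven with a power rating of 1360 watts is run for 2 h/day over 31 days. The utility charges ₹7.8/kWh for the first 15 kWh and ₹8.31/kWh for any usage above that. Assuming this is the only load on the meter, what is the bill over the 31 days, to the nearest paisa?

Runtime = 2 h/day × 31 days = 62 h
Energy = 1.36 kW × 62 h = 84.32 kWh
Tier 1 (0–15 kWh): 15 × ₹7.8 = ₹117
Above 15 kWh: 69.32 × ₹8.31 = ₹576.0492
Bill = ₹693.05

₹693.05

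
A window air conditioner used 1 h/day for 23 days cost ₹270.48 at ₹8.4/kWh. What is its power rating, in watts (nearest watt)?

Energy = ₹270.48 ÷ ₹8.4/kWh = 32.2 kWh
Runtime = 1 h/day × 23 days = 23 h
Power = 32.2 kWh ÷ 23 h = 1.4 kW = 1400 W

1400 W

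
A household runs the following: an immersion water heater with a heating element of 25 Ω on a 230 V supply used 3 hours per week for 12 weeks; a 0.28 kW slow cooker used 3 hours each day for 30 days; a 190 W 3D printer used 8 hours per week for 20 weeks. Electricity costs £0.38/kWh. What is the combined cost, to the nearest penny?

£50.07

immersion water heater: Power = V²/R = 230²/25 = 2116 W = 2.116 kW
immersion water heater: Runtime = 3 h/week × 12 weeks = 36 h
immersion water heater: 2.116 kW × 36 h = 76.176 kWh
slow cooker: Runtime = 3 h/day × 30 days = 90 h
slow cooker: 0.28 kW × 90 h = 25.2 kWh
3D printer: Runtime = 8 h/week × 20 weeks = 160 h
3D printer: 0.19 kW × 160 h = 30.4 kWh
Total energy = 131.776 kWh
Cost = 131.776 × £0.38 = £50.07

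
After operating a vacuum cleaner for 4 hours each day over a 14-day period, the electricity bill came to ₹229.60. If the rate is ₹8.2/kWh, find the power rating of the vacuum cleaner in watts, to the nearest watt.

Energy = ₹229.60 ÷ ₹8.2/kWh = 28 kWh
Runtime = 4 h/day × 14 days = 56 h
Power = 28 kWh ÷ 56 h = 0.5 kW = 500 W

500 W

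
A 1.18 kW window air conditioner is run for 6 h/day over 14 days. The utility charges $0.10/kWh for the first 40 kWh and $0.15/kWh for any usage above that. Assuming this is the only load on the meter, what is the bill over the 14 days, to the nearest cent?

Runtime = 6 h/day × 14 days = 84 h
Energy = 1.18 kW × 84 h = 99.12 kWh
Tier 1 (0–40 kWh): 40 × $0.10 = $4
Above 40 kWh: 59.12 × $0.15 = $8.868
Bill = $12.87

$12.87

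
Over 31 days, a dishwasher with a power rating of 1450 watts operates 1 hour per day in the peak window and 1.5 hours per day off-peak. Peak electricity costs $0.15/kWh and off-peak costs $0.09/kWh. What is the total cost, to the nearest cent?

$12.81

Peak energy = 1.45 kW × 1 h × 31 = 44.95 kWh
Off-peak energy = 1.45 kW × 1.5 h × 31 = 67.425 kWh
Cost = 44.95 × $0.15 + 67.425 × $0.09 = $6.7425 + $6.06825 = $12.81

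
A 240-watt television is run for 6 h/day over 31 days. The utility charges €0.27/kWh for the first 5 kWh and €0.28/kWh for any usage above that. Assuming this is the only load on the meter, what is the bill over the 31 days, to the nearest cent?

€12.45

Runtime = 6 h/day × 31 days = 186 h
Energy = 0.24 kW × 186 h = 44.64 kWh
Tier 1 (0–5 kWh): 5 × €0.27 = €1.35
Above 5 kWh: 39.64 × €0.28 = €11.0992
Bill = €12.45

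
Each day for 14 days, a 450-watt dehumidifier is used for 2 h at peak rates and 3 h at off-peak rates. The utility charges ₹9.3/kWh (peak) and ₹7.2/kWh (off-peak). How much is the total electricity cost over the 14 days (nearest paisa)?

Peak energy = 0.45 kW × 2 h × 14 = 12.6 kWh
Off-peak energy = 0.45 kW × 3 h × 14 = 18.9 kWh
Cost = 12.6 × ₹9.3 + 18.9 × ₹7.2 = ₹117.18 + ₹136.08 = ₹253.26

₹253.26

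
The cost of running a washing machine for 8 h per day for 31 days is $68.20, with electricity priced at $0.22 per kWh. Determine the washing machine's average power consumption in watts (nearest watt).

1250 W

Energy = $68.20 ÷ $0.22/kWh = 310 kWh
Runtime = 8 h/day × 31 days = 248 h
Power = 310 kWh ÷ 248 h = 1.25 kW = 1250 W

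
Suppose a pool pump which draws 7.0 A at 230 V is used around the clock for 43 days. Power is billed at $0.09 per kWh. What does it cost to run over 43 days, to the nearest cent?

Power = 7.0 A × 230 V = 1610 W = 1.61 kW
Runtime = 24 h × 43 = 1032 h
Energy = 1.61 kW × 1032 h = 1661.52 kWh
Cost = 1661.52 kWh × $0.09/kWh = $149.54

$149.54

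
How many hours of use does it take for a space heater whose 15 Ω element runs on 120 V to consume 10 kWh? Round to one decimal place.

Power = V²/R = 120²/15 = 960 W = 0.96 kW
Hours = 10 kWh ÷ 0.96 kW = 10.4 h

10.4 h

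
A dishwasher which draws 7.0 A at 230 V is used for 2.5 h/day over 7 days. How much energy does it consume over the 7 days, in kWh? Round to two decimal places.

Power = 7.0 A × 230 V = 1610 W = 1.61 kW
Runtime = 2.5 h/day × 7 days = 17.5 h
Energy = 1.61 kW × 17.5 h = 28.175 kWh ≈ 28.18 kWh

28.18 kWh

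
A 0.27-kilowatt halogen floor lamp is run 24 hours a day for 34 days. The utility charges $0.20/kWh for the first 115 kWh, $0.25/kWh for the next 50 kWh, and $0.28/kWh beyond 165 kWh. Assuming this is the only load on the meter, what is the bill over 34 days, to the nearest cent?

Runtime = 24 h × 34 = 816 h
Energy = 0.27 kW × 816 h = 220.32 kWh
Tier 1 (0–115 kWh): 115 × $0.20 = $23
Tier 2 (115–165 kWh): 50 × $0.25 = $12.5
Above 165 kWh: 55.32 × $0.28 = $15.4896
Bill = $50.99

$50.99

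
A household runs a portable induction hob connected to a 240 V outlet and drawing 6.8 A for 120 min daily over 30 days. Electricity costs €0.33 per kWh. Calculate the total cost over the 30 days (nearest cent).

€32.31

Power = 6.8 A × 240 V = 1632 W = 1.632 kW
Runtime = 120 min × 30 = 3600 min = 60 h
Energy = 1.632 kW × 60 h = 97.92 kWh
Cost = 97.92 kWh × €0.33/kWh = €32.31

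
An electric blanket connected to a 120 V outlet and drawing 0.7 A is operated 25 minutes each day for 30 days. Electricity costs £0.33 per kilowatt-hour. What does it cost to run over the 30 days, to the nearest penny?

£0.35

Power = 0.7 A × 120 V = 84 W = 0.084 kW
Runtime = 25 min × 30 = 750 min = 12.5 h
Energy = 0.084 kW × 12.5 h = 1.05 kWh
Cost = 1.05 kWh × £0.33/kWh = £0.35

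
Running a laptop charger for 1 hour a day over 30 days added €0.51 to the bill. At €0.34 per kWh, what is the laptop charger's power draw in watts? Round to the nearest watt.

Energy = €0.51 ÷ €0.34/kWh = 1.5 kWh
Runtime = 1 h/day × 30 days = 30 h
Power = 1.5 kWh ÷ 30 h = 0.05 kW = 50 W

50 W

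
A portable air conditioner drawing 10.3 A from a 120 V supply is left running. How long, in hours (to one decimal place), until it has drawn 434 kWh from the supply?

351.1 h

Power = 10.3 A × 120 V = 1236 W = 1.236 kW
Hours = 434 kWh ÷ 1.236 kW = 351.1 h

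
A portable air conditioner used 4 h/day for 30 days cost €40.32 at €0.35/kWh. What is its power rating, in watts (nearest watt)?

Energy = €40.32 ÷ €0.35/kWh = 115.2 kWh
Runtime = 4 h/day × 30 days = 120 h
Power = 115.2 kWh ÷ 120 h = 0.96 kW = 960 W

960 W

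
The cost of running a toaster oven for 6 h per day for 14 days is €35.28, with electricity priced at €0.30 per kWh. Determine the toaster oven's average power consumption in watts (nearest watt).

1400 W

Energy = €35.28 ÷ €0.30/kWh = 117.6 kWh
Runtime = 6 h/day × 14 days = 84 h
Power = 117.6 kWh ÷ 84 h = 1.4 kW = 1400 W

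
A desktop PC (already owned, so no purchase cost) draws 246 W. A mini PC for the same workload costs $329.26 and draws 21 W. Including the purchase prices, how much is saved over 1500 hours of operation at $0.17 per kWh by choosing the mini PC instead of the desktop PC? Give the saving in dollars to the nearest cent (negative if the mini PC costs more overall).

desktop PC: $0.00 + (246/1000) kW × 1500 h × $0.17 = $0.00 + $62.73 = $62.73
mini PC: $329.26 + (21/1000) kW × 1500 h × $0.17 = $329.26 + $5.355 = $334.615
Saving = $62.73 − $334.615 = −$271.885 → -$271.89

-$271.89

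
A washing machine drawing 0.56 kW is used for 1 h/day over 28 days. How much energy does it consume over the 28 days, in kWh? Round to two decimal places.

Runtime = 1 h/day × 28 days = 28 h
Energy = 0.56 kW × 28 h = 15.68 kWh

15.68 kWh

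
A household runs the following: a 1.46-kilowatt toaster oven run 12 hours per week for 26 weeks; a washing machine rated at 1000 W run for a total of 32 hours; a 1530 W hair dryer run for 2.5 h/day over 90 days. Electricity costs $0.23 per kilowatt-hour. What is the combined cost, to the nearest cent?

$191.31

toaster oven: Runtime = 12 h/week × 26 weeks = 312 h
toaster oven: 1.46 kW × 312 h = 455.52 kWh
washing machine: 1 kW × 32 h = 32 kWh
hair dryer: Runtime = 2.5 h/day × 90 days = 225 h
hair dryer: 1.53 kW × 225 h = 344.25 kWh
Total energy = 831.77 kWh
Cost = 831.77 × $0.23 = $191.31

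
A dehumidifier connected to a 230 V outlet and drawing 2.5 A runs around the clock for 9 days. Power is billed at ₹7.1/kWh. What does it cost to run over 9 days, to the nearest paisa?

₹881.82

Power = 2.5 A × 230 V = 575 W = 0.575 kW
Runtime = 24 h × 9 = 216 h
Energy = 0.575 kW × 216 h = 124.2 kWh
Cost = 124.2 kWh × ₹7.1/kWh = ₹881.82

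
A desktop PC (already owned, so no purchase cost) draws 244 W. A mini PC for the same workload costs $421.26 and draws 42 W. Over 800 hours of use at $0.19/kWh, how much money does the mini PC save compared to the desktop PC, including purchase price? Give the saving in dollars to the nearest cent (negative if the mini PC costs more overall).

-$390.56

desktop PC: $0.00 + (244/1000) kW × 800 h × $0.19 = $0.00 + $37.088 = $37.088
mini PC: $421.26 + (42/1000) kW × 800 h × $0.19 = $421.26 + $6.384 = $427.644
Saving = $37.088 − $427.644 = −$390.556 → -$390.56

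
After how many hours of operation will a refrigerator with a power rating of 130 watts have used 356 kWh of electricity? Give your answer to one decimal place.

2738.5 h

Hours = 356 kWh ÷ 0.13 kW = 2738.5 h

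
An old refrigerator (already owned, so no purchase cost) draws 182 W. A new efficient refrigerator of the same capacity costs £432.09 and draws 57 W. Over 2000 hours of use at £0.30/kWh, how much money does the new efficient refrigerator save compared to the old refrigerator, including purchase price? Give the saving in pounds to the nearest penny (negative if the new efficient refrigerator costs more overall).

-£357.09

old refrigerator: £0.00 + (182/1000) kW × 2000 h × £0.30 = £0.00 + £109.2 = £109.2
new efficient refrigerator: £432.09 + (57/1000) kW × 2000 h × £0.30 = £432.09 + £34.2 = £466.29
Saving = £109.2 − £466.29 = −£357.09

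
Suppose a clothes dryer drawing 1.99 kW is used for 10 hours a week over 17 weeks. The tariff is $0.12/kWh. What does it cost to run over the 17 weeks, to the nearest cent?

$40.60

Runtime = 10 h/week × 17 weeks = 170 h
Energy = 1.99 kW × 170 h = 338.3 kWh
Cost = 338.3 kWh × $0.12/kWh = $40.60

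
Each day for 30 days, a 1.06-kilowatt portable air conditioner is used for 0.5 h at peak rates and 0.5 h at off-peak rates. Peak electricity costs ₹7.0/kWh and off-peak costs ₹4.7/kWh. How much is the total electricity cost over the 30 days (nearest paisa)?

Peak energy = 1.06 kW × 0.5 h × 30 = 15.9 kWh
Off-peak energy = 1.06 kW × 0.5 h × 30 = 15.9 kWh
Cost = 15.9 × ₹7.0 + 15.9 × ₹4.7 = ₹111.3 + ₹74.73 = ₹186.03

₹186.03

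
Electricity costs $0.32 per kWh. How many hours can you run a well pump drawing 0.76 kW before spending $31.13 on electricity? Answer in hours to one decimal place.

Energy available = $31.13 ÷ $0.32/kWh = 97.2813 kWh
Hours = 97.2813 kWh ÷ 0.76 kW = 128.0 h

128.0 h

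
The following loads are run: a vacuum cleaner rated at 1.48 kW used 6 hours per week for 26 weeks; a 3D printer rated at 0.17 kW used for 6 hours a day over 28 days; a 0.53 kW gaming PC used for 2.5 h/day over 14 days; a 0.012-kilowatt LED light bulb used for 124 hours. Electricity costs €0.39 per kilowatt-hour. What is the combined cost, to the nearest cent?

vacuum cleaner: Runtime = 6 h/week × 26 weeks = 156 h
vacuum cleaner: 1.48 kW × 156 h = 230.88 kWh
3D printer: Runtime = 6 h/day × 28 days = 168 h
3D printer: 0.17 kW × 168 h = 28.56 kWh
gaming PC: Runtime = 2.5 h/day × 14 days = 35 h
gaming PC: 0.53 kW × 35 h = 18.55 kWh
LED light bulb: 0.012 kW × 124 h = 1.488 kWh
Total energy = 279.478 kWh
Cost = 279.478 × €0.39 = €109.00

€109.00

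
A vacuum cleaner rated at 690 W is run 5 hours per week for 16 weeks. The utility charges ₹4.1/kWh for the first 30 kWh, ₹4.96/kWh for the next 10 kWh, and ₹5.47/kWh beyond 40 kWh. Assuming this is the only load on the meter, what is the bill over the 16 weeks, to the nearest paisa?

Runtime = 5 h/week × 16 weeks = 80 h
Energy = 0.69 kW × 80 h = 55.2 kWh
Tier 1 (0–30 kWh): 30 × ₹4.1 = ₹123
Tier 2 (30–40 kWh): 10 × ₹4.96 = ₹49.6
Above 40 kWh: 15.2 × ₹5.47 = ₹83.144
Bill = ₹255.74

₹255.74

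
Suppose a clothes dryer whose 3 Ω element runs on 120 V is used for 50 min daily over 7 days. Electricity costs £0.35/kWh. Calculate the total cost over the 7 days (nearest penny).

£9.80

Power = V²/R = 120²/3 = 4800 W = 4.8 kW
Runtime = 50 min × 7 = 350 min = 5.833333… h
Energy = 4.8 kW × 5.833333… h = 28 kWh
Cost = 28 kWh × £0.35/kWh = £9.80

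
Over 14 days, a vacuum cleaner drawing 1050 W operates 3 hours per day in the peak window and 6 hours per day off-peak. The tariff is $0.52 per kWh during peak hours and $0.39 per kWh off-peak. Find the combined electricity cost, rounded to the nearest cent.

Peak energy = 1.05 kW × 3 h × 14 = 44.1 kWh
Off-peak energy = 1.05 kW × 6 h × 14 = 88.2 kWh
Cost = 44.1 × $0.52 + 88.2 × $0.39 = $22.932 + $34.398 = $57.33

$57.33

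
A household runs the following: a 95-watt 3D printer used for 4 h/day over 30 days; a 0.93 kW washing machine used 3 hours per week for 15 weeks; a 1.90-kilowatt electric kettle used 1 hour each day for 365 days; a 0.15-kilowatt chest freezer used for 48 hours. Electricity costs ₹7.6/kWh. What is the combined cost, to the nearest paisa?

3D printer: Runtime = 4 h/day × 30 days = 120 h
3D printer: 0.095 kW × 120 h = 11.4 kWh
washing machine: Runtime = 3 h/week × 15 weeks = 45 h
washing machine: 0.93 kW × 45 h = 41.85 kWh
electric kettle: Runtime = 1 h/day × 365 days = 365 h
electric kettle: 1.9 kW × 365 h = 693.5 kWh
chest freezer: 0.15 kW × 48 h = 7.2 kWh
Total energy = 753.95 kWh
Cost = 753.95 × ₹7.6 = ₹5730.02

₹5730.02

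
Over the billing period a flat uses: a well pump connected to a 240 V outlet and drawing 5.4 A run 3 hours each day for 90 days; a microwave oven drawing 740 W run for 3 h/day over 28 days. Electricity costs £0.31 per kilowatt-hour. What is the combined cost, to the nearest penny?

well pump: Power = 5.4 A × 240 V = 1296 W = 1.296 kW
well pump: Runtime = 3 h/day × 90 days = 270 h
well pump: 1.296 kW × 270 h = 349.92 kWh
microwave oven: Runtime = 3 h/day × 28 days = 84 h
microwave oven: 0.74 kW × 84 h = 62.16 kWh
Total energy = 412.08 kWh
Cost = 412.08 × £0.31 = £127.74

£127.74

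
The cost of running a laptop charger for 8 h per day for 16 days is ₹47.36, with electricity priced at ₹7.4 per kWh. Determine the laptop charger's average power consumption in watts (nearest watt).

Energy = ₹47.36 ÷ ₹7.4/kWh = 6.4 kWh
Runtime = 8 h/day × 16 days = 128 h
Power = 6.4 kWh ÷ 128 h = 0.05 kW = 50 W

50 W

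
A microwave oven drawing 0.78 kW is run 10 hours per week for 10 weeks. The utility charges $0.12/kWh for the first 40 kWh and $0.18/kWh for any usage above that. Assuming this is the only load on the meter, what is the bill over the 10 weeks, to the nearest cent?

$11.64

Runtime = 10 h/week × 10 weeks = 100 h
Energy = 0.78 kW × 100 h = 78 kWh
Tier 1 (0–40 kWh): 40 × $0.12 = $4.8
Above 40 kWh: 38 × $0.18 = $6.84
Bill = $11.64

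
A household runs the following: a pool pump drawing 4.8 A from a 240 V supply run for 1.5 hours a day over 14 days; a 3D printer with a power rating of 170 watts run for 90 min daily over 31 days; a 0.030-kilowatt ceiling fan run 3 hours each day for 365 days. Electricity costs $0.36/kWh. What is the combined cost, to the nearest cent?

pool pump: Power = 4.8 A × 240 V = 1152 W = 1.152 kW
pool pump: Runtime = 1.5 h/day × 14 days = 21 h
pool pump: 1.152 kW × 21 h = 24.192 kWh
3D printer: Runtime = 90 min × 31 = 2790 min = 46.5 h
3D printer: 0.17 kW × 46.5 h = 7.905 kWh
ceiling fan: Runtime = 3 h/day × 365 days = 1095 h
ceiling fan: 0.03 kW × 1095 h = 32.85 kWh
Total energy = 64.947 kWh
Cost = 64.947 × $0.36 = $23.38

$23.38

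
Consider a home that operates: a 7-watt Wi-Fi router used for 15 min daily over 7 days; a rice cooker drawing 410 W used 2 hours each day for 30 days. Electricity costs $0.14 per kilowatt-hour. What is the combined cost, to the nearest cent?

$3.45

Wi-Fi router: Runtime = 15 min × 7 = 105 min = 1.75 h
Wi-Fi router: 0.007 kW × 1.75 h = 0.01225 kWh
rice cooker: Runtime = 2 h/day × 30 days = 60 h
rice cooker: 0.41 kW × 60 h = 24.6 kWh
Total energy = 24.61225 kWh
Cost = 24.61225 × $0.14 = $3.45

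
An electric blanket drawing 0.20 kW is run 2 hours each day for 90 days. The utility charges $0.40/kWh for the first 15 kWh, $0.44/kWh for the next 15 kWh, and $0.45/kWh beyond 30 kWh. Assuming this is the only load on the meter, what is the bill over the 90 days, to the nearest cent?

$15.30

Runtime = 2 h/day × 90 days = 180 h
Energy = 0.2 kW × 180 h = 36 kWh
Tier 1 (0–15 kWh): 15 × $0.40 = $6
Tier 2 (15–30 kWh): 15 × $0.44 = $6.6
Above 30 kWh: 6 × $0.45 = $2.7
Bill = $15.30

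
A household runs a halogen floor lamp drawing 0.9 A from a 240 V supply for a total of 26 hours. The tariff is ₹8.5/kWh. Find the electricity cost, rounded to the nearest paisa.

Power = 0.9 A × 240 V = 216 W = 0.216 kW
Energy = 0.216 kW × 26 h = 5.616 kWh
Cost = 5.616 kWh × ₹8.5/kWh = ₹47.74

₹47.74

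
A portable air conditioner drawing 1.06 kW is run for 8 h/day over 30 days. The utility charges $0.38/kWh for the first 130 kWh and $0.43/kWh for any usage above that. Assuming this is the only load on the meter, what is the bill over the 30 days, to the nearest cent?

Runtime = 8 h/day × 30 days = 240 h
Energy = 1.06 kW × 240 h = 254.4 kWh
Tier 1 (0–130 kWh): 130 × $0.38 = $49.4
Above 130 kWh: 124.4 × $0.43 = $53.492
Bill = $102.89

$102.89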